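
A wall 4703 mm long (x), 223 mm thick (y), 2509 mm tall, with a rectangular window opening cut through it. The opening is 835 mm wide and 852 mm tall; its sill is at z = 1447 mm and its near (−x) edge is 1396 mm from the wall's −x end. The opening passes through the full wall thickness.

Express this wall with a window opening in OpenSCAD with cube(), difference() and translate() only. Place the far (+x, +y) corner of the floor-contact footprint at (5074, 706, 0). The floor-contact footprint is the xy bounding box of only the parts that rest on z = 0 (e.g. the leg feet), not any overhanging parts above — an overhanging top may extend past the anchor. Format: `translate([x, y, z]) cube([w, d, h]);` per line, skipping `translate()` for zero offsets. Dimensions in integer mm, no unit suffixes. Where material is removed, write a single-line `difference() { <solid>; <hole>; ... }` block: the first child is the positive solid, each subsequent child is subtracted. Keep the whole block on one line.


difference() { translate([371, 483, 0]) cube([4703, 223, 2509]); translate([1767, 483, 1447]) cube([835, 223, 852]); }


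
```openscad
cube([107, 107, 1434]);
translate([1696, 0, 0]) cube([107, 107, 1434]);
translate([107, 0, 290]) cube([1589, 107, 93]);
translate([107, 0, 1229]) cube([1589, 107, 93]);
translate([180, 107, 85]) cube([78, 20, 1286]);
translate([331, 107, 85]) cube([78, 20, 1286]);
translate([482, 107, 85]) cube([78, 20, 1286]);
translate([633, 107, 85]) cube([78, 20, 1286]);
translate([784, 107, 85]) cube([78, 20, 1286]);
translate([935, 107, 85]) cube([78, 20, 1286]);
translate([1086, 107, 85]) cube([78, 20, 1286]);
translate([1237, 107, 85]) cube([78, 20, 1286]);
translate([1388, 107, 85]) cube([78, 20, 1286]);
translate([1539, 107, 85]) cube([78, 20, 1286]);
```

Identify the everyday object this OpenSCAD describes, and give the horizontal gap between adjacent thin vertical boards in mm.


A fence section. The picket gap is 73 mm.

Two posts, two rails, 10 pickets — a fence section. Span 1589 mm holds 10 pickets of 78 mm with 11 equal gaps: ⌊(1589 − 10·78) / 11⌋ = 73 mm.


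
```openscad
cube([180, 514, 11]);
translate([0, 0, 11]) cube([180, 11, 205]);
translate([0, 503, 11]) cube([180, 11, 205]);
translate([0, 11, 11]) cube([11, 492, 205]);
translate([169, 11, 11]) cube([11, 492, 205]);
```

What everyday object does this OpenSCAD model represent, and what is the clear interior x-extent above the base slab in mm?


An open box. The internal width is 158 mm.

A 180×514 base slab with four walls standing on it — an open box. The base is 180 mm wide and the walls are 11 mm thick, so the internal width is 180 − 2 × 11 = 158 mm.


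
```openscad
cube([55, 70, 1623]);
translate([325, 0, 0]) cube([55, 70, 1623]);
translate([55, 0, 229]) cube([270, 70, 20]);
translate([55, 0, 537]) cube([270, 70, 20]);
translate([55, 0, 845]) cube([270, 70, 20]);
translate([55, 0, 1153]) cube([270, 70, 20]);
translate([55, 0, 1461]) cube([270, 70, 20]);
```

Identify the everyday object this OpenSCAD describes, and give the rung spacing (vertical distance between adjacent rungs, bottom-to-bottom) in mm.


A ladder. The rung spacing is 308 mm.

Two tall 55×70 posts with 5 short bars between them — a ladder. Adjacent rungs sit at z = 229 and z = 537, so the spacing is 537 − 229 = 308 mm.


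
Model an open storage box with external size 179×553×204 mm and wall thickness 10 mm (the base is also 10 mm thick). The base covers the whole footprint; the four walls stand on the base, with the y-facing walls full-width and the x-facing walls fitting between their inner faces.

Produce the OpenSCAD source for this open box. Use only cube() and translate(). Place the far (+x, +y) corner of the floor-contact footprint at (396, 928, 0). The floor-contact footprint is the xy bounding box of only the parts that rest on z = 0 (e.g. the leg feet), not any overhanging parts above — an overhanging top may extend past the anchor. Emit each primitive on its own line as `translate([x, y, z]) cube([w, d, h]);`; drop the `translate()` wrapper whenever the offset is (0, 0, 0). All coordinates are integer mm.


translate([217, 375, 0]) cube([179, 553, 10]);
translate([217, 375, 10]) cube([179, 10, 194]);
translate([217, 918, 10]) cube([179, 10, 194]);
translate([217, 385, 10]) cube([10, 533, 194]);
translate([386, 385, 10]) cube([10, 533, 194]);


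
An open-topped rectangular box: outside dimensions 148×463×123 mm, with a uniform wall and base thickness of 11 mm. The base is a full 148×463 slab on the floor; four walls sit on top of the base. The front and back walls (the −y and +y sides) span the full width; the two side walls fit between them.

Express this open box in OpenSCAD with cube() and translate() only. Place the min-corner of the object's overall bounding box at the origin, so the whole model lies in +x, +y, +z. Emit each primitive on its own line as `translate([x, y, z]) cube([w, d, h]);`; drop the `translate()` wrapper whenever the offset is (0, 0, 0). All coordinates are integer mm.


cube([148, 463, 11]);
translate([0, 0, 11]) cube([148, 11, 112]);
translate([0, 452, 11]) cube([148, 11, 112]);
translate([0, 11, 11]) cube([11, 441, 112]);
translate([137, 11, 11]) cube([11, 441, 112]);


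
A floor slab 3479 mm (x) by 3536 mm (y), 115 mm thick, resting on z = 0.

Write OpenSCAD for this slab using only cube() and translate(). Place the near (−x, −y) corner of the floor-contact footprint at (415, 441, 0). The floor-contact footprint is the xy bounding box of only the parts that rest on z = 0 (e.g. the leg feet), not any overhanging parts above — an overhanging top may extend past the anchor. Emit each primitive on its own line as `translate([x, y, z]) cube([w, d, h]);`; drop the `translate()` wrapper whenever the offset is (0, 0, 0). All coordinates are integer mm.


translate([415, 441, 0]) cube([3479, 3536, 115]);


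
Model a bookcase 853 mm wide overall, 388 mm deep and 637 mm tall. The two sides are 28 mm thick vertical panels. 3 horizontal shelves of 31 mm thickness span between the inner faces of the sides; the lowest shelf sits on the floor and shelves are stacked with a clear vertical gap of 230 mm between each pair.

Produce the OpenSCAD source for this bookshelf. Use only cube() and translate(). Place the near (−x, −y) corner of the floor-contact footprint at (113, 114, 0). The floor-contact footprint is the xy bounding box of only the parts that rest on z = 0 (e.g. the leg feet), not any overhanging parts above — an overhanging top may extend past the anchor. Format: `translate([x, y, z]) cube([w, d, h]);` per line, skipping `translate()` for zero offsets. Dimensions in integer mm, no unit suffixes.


translate([113, 114, 0]) cube([28, 388, 637]);
translate([938, 114, 0]) cube([28, 388, 637]);
translate([141, 114, 0]) cube([797, 388, 31]);
translate([141, 114, 261]) cube([797, 388, 31]);
translate([141, 114, 522]) cube([797, 388, 31]);


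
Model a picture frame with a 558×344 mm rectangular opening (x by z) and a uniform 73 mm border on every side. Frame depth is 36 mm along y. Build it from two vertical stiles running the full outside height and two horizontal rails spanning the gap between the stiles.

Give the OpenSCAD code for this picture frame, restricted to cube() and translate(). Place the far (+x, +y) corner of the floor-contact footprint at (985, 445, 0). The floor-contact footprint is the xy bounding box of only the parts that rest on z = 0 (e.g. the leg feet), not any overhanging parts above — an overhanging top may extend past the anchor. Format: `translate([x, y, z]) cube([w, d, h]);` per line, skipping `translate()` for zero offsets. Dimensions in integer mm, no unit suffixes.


translate([281, 409, 0]) cube([73, 36, 490]);
translate([912, 409, 0]) cube([73, 36, 490]);
translate([354, 409, 0]) cube([558, 36, 73]);
translate([354, 409, 417]) cube([558, 36, 73]);


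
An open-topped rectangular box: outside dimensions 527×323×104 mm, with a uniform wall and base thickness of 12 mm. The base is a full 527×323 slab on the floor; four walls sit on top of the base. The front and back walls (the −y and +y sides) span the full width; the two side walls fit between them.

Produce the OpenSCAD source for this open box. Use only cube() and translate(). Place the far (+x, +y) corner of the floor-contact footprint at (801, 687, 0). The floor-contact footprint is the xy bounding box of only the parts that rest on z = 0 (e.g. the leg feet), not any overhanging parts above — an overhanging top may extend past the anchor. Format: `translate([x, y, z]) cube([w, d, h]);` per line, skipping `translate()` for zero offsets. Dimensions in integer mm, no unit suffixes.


translate([274, 364, 0]) cube([527, 323, 12]);
translate([274, 364, 12]) cube([527, 12, 92]);
translate([274, 675, 12]) cube([527, 12, 92]);
translate([274, 376, 12]) cube([12, 299, 92]);
translate([789, 376, 12]) cube([12, 299, 92]);


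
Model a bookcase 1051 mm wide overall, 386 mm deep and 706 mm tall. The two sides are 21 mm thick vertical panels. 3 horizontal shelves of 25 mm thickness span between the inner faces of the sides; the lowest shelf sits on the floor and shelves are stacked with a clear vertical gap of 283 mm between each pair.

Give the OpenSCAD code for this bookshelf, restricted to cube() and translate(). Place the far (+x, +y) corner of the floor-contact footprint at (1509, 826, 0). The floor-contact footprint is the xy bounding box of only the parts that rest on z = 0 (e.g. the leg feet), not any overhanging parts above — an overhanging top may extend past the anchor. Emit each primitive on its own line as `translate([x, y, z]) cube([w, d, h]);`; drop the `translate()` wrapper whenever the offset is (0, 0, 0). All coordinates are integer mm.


translate([458, 440, 0]) cube([21, 386, 706]);
translate([1488, 440, 0]) cube([21, 386, 706]);
translate([479, 440, 0]) cube([1009, 386, 25]);
translate([479, 440, 308]) cube([1009, 386, 25]);
translate([479, 440, 616]) cube([1009, 386, 25]);


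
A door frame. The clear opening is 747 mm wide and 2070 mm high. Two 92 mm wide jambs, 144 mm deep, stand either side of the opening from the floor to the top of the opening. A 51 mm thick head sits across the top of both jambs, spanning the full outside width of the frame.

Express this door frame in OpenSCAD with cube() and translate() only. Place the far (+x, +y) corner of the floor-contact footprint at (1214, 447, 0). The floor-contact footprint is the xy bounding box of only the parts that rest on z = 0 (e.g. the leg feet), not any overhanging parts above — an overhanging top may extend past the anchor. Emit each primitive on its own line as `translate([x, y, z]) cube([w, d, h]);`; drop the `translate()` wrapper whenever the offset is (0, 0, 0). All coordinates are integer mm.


translate([283, 303, 0]) cube([92, 144, 2070]);
translate([1122, 303, 0]) cube([92, 144, 2070]);
translate([283, 303, 2070]) cube([931, 144, 51]);


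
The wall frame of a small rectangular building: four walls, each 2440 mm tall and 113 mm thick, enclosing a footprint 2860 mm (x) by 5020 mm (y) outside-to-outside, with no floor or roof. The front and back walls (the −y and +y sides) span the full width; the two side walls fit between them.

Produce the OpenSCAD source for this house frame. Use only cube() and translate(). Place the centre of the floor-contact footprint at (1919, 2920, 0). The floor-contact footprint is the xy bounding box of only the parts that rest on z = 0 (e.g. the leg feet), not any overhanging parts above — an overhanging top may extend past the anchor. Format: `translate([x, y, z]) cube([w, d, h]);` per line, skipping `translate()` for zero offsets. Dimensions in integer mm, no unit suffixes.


translate([489, 410, 0]) cube([2860, 113, 2440]);
translate([489, 5317, 0]) cube([2860, 113, 2440]);
translate([489, 523, 0]) cube([113, 4794, 2440]);
translate([3236, 523, 0]) cube([113, 4794, 2440]);


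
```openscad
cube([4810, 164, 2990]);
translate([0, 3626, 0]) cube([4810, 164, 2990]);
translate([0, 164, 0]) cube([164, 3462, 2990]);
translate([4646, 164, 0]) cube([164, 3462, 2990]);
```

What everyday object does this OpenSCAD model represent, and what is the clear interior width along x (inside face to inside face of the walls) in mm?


A house (or room) frame. The interior width is 4482 mm.

Four 2990 mm walls enclosing a rectangle with no floor or roof — a room or house frame. Outside width is 4810 mm and wall thickness is 164 mm, so the interior width is 4810 − 2 × 164 = 4482 mm.


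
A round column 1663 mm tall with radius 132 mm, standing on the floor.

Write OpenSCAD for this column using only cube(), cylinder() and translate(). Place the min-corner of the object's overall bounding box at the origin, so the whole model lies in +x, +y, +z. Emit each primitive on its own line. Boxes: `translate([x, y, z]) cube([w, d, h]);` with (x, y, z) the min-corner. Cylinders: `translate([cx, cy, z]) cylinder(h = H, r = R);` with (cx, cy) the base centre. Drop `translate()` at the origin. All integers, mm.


translate([132, 132, 0]) cylinder(h = 1663, r = 132);


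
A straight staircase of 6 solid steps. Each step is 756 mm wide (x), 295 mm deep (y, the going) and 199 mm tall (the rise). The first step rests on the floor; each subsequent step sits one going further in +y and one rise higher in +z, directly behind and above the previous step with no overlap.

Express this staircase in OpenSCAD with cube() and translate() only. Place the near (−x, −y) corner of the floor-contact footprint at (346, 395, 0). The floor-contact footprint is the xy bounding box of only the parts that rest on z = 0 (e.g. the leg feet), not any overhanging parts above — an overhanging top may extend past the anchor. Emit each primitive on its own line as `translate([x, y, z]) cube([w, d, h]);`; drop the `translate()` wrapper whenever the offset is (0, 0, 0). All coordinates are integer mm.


translate([346, 395, 0]) cube([756, 295, 199]);
translate([346, 690, 199]) cube([756, 295, 199]);
translate([346, 985, 398]) cube([756, 295, 199]);
translate([346, 1280, 597]) cube([756, 295, 199]);
translate([346, 1575, 796]) cube([756, 295, 199]);
translate([346, 1870, 995]) cube([756, 295, 199]);


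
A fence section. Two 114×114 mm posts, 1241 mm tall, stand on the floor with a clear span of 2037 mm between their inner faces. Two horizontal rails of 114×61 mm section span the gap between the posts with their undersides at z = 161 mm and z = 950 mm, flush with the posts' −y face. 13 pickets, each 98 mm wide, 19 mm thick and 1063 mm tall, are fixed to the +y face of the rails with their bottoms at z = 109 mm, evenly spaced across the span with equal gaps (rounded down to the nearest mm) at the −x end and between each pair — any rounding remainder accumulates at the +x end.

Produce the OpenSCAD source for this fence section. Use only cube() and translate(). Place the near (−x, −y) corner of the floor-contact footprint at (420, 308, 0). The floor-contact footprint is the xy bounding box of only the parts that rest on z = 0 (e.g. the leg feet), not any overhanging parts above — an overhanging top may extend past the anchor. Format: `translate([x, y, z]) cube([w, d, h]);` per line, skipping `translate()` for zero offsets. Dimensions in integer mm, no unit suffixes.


translate([420, 308, 0]) cube([114, 114, 1241]);
translate([2571, 308, 0]) cube([114, 114, 1241]);
translate([534, 308, 161]) cube([2037, 114, 61]);
translate([534, 308, 950]) cube([2037, 114, 61]);
translate([588, 422, 109]) cube([98, 19, 1063]);
translate([740, 422, 109]) cube([98, 19, 1063]);
translate([892, 422, 109]) cube([98, 19, 1063]);
translate([1044, 422, 109]) cube([98, 19, 1063]);
translate([1196, 422, 109]) cube([98, 19, 1063]);
translate([1348, 422, 109]) cube([98, 19, 1063]);
translate([1500, 422, 109]) cube([98, 19, 1063]);
translate([1652, 422, 109]) cube([98, 19, 1063]);
translate([1804, 422, 109]) cube([98, 19, 1063]);
translate([1956, 422, 109]) cube([98, 19, 1063]);
translate([2108, 422, 109]) cube([98, 19, 1063]);
translate([2260, 422, 109]) cube([98, 19, 1063]);
translate([2412, 422, 109]) cube([98, 19, 1063]);


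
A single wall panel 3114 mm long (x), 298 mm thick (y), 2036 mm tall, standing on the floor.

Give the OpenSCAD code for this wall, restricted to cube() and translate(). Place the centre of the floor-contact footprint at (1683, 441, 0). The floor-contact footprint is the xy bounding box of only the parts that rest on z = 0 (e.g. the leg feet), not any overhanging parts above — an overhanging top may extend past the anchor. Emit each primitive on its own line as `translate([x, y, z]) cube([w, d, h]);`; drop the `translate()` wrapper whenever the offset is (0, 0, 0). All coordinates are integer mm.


translate([126, 292, 0]) cube([3114, 298, 2036]);


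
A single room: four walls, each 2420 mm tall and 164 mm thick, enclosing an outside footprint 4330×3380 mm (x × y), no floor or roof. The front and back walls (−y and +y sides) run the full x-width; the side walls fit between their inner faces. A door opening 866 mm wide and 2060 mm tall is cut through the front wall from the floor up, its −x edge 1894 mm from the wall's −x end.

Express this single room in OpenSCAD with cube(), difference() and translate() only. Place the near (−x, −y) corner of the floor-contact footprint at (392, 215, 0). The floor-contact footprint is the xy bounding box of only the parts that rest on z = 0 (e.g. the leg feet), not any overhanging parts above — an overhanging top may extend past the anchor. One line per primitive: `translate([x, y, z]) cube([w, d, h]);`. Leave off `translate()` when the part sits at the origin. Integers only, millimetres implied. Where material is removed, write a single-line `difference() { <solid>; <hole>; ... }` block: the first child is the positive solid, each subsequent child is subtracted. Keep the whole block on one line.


difference() { translate([392, 215, 0]) cube([4330, 164, 2420]); translate([2286, 215, 0]) cube([866, 164, 2060]); }
translate([392, 3431, 0]) cube([4330, 164, 2420]);
translate([392, 379, 0]) cube([164, 3052, 2420]);
translate([4558, 379, 0]) cube([164, 3052, 2420]);


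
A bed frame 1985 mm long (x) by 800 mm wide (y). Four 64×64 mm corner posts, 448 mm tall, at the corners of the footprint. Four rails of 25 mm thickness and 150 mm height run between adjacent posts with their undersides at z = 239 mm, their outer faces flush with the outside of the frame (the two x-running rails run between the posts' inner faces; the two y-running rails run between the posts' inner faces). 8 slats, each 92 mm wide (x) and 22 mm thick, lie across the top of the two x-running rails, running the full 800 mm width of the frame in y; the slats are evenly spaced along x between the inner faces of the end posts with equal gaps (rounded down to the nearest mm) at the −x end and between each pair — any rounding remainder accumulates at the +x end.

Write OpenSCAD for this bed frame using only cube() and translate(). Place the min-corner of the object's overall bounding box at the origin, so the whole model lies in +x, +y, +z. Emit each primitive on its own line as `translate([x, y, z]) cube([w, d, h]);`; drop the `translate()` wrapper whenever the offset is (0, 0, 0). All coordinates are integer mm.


// slat z = rail_z + rail_h = 239 + 150 = 389
// slat gap = ⌊(1857 − 8·92) / 9⌋ = 124
cube([64, 64, 448]);
translate([0, 736, 0]) cube([64, 64, 448]);
translate([1921, 0, 0]) cube([64, 64, 448]);
translate([1921, 736, 0]) cube([64, 64, 448]);
translate([64, 0, 239]) cube([1857, 25, 150]);
translate([64, 775, 239]) cube([1857, 25, 150]);
translate([0, 64, 239]) cube([25, 672, 150]);
translate([1960, 64, 239]) cube([25, 672, 150]);
translate([188, 0, 389]) cube([92, 800, 22]);
translate([404, 0, 389]) cube([92, 800, 22]);
translate([620, 0, 389]) cube([92, 800, 22]);
translate([836, 0, 389]) cube([92, 800, 22]);
translate([1052, 0, 389]) cube([92, 800, 22]);
translate([1268, 0, 389]) cube([92, 800, 22]);
translate([1484, 0, 389]) cube([92, 800, 22]);
translate([1700, 0, 389]) cube([92, 800, 22]);


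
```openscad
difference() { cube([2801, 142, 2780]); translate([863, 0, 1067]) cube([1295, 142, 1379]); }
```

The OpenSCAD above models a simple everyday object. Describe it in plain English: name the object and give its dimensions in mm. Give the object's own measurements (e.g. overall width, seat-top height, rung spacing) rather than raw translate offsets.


A wall 2801 mm long (x), 142 mm thick (y), 2780 mm tall, with a rectangular window opening cut through it. The opening is 1295 mm wide and 1379 mm tall; its sill is at z = 1067 mm and its near (−x) edge is 863 mm from the wall's −x end. The opening passes through the full wall thickness.


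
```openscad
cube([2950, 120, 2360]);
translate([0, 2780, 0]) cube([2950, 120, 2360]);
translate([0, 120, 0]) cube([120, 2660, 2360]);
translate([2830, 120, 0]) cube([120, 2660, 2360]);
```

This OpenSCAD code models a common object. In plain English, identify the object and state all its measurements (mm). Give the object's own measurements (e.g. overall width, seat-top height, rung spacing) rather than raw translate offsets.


The wall frame of a small rectangular building: four walls, each 2360 mm tall and 120 mm thick, enclosing a footprint 2950 mm (x) by 2900 mm (y) outside-to-outside, with no floor or roof. The front and back walls (the −y and +y sides) span the full width; the two side walls fit between them.


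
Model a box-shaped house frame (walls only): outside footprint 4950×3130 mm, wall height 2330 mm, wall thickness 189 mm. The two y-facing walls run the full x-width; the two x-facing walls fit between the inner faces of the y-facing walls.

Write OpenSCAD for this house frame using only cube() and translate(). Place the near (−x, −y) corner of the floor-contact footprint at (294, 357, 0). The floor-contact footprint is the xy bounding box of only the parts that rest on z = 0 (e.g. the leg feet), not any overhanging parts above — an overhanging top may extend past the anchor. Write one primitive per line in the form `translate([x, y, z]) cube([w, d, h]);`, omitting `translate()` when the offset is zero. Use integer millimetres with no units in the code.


translate([294, 357, 0]) cube([4950, 189, 2330]);
translate([294, 3298, 0]) cube([4950, 189, 2330]);
translate([294, 546, 0]) cube([189, 2752, 2330]);
translate([5055, 546, 0]) cube([189, 2752, 2330]);


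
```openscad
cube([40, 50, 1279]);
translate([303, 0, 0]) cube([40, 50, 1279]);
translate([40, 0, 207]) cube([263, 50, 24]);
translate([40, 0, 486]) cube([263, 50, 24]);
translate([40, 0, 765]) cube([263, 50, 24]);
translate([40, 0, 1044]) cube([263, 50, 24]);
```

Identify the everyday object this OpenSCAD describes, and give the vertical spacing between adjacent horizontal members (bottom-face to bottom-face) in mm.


A ladder. The rung spacing is 279 mm.

Two tall 40×50 posts with 4 short bars between them — a ladder. Adjacent rungs sit at z = 207 and z = 486, so the spacing is 486 − 207 = 279 mm.


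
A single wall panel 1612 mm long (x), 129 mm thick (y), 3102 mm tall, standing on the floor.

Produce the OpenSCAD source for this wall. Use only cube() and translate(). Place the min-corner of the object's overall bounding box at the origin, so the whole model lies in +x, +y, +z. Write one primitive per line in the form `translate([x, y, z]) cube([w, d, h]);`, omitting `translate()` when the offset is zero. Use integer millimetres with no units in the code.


cube([1612, 129, 3102]);


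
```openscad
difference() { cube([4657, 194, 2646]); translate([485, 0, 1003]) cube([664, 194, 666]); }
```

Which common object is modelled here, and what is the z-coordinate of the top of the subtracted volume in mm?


A wall with a window opening. The window head height is 1669 mm.

A wall with a rectangular opening subtracted — a window. Sill at z = 1003, opening 666 mm tall, so the head is at 1003 + 666 = 1669 mm.


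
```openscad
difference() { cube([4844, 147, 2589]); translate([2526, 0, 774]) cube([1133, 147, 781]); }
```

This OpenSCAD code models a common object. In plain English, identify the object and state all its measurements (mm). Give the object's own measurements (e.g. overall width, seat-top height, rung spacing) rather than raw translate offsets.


A wall 4844 mm long (x), 147 mm thick (y), 2589 mm tall, with a rectangular window opening cut through it. The opening is 1133 mm wide and 781 mm tall; its sill is at z = 774 mm and its near (−x) edge is 2526 mm from the wall's −x end. The opening passes through the full wall thickness.


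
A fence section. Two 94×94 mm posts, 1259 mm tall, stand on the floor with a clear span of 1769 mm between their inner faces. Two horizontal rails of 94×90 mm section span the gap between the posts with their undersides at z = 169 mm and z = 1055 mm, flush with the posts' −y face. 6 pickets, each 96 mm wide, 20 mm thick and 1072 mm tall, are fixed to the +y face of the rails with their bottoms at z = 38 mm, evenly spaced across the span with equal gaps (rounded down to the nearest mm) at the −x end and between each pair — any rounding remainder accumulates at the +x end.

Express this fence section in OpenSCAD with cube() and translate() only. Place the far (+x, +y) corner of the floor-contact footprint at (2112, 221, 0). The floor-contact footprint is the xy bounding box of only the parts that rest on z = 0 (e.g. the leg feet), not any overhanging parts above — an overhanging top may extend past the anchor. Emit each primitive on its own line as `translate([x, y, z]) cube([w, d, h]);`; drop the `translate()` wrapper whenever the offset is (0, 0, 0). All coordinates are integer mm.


translate([155, 127, 0]) cube([94, 94, 1259]);
translate([2018, 127, 0]) cube([94, 94, 1259]);
translate([249, 127, 169]) cube([1769, 94, 90]);
translate([249, 127, 1055]) cube([1769, 94, 90]);
translate([419, 221, 38]) cube([96, 20, 1072]);
translate([685, 221, 38]) cube([96, 20, 1072]);
translate([951, 221, 38]) cube([96, 20, 1072]);
translate([1217, 221, 38]) cube([96, 20, 1072]);
translate([1483, 221, 38]) cube([96, 20, 1072]);
translate([1749, 221, 38]) cube([96, 20, 1072]);


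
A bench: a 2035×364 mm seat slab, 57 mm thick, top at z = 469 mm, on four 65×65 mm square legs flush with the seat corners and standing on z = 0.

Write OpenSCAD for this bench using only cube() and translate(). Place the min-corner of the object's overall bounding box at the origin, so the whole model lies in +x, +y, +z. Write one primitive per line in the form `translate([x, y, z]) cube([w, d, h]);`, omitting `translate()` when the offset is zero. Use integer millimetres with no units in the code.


// leg_h = 469 − 57 = 412
translate([0, 0, 412]) cube([2035, 364, 57]);
cube([65, 65, 412]);
translate([0, 299, 0]) cube([65, 65, 412]);
translate([1970, 0, 0]) cube([65, 65, 412]);
translate([1970, 299, 0]) cube([65, 65, 412]);


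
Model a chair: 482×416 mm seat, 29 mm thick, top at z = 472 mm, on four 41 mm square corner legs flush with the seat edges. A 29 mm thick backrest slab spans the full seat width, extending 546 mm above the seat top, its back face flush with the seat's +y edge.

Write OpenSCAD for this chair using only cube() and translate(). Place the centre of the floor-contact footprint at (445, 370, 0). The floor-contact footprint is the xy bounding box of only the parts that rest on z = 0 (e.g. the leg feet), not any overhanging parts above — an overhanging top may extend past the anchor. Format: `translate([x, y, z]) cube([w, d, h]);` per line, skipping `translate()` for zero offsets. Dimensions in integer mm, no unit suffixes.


translate([204, 162, 443]) cube([482, 416, 29]);
translate([204, 162, 0]) cube([41, 41, 443]);
translate([645, 162, 0]) cube([41, 41, 443]);
translate([204, 537, 0]) cube([41, 41, 443]);
translate([645, 537, 0]) cube([41, 41, 443]);
translate([204, 549, 472]) cube([482, 29, 546]);


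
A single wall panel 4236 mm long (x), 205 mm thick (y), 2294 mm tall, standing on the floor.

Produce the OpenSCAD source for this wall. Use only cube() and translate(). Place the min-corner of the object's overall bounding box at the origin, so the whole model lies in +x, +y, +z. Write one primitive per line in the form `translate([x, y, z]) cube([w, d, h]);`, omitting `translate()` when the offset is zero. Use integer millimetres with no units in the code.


cube([4236, 205, 2294]);


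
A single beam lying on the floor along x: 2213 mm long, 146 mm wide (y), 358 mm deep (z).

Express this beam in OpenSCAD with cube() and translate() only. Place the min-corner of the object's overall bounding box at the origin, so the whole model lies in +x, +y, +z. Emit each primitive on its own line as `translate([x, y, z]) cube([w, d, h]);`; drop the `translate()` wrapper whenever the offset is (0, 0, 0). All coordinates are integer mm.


cube([2213, 146, 358]);


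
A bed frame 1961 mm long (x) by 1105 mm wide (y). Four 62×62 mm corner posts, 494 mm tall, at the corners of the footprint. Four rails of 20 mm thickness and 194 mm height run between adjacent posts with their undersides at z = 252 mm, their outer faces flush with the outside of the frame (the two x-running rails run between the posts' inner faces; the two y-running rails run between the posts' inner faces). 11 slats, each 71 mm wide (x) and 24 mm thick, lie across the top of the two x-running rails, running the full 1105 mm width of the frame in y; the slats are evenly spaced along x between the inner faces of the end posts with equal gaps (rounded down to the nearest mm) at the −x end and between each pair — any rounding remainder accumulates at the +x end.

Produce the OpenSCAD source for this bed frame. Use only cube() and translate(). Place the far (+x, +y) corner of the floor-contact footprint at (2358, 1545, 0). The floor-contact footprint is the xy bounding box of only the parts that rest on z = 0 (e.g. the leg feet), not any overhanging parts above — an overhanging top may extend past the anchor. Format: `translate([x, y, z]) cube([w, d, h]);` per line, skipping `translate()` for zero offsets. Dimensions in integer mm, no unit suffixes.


translate([397, 440, 0]) cube([62, 62, 494]);
translate([397, 1483, 0]) cube([62, 62, 494]);
translate([2296, 440, 0]) cube([62, 62, 494]);
translate([2296, 1483, 0]) cube([62, 62, 494]);
translate([459, 440, 252]) cube([1837, 20, 194]);
translate([459, 1525, 252]) cube([1837, 20, 194]);
translate([397, 502, 252]) cube([20, 981, 194]);
translate([2338, 502, 252]) cube([20, 981, 194]);
translate([547, 440, 446]) cube([71, 1105, 24]);
translate([706, 440, 446]) cube([71, 1105, 24]);
translate([865, 440, 446]) cube([71, 1105, 24]);
translate([1024, 440, 446]) cube([71, 1105, 24]);
translate([1183, 440, 446]) cube([71, 1105, 24]);
translate([1342, 440, 446]) cube([71, 1105, 24]);
translate([1501, 440, 446]) cube([71, 1105, 24]);
translate([1660, 440, 446]) cube([71, 1105, 24]);
translate([1819, 440, 446]) cube([71, 1105, 24]);
translate([1978, 440, 446]) cube([71, 1105, 24]);
translate([2137, 440, 446]) cube([71, 1105, 24]);


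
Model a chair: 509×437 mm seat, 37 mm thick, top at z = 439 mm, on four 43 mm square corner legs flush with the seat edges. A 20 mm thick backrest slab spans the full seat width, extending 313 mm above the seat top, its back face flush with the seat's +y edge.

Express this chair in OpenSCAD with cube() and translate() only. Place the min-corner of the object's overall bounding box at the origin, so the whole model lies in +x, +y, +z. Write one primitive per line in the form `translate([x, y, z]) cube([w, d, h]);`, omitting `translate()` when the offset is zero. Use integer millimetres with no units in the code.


// leg_h = 439 - 37 = 402
translate([0, 0, 402]) cube([509, 437, 37]);
cube([43, 43, 402]);
translate([466, 0, 0]) cube([43, 43, 402]);
translate([0, 394, 0]) cube([43, 43, 402]);
translate([466, 394, 0]) cube([43, 43, 402]);
translate([0, 417, 439]) cube([509, 20, 313]);


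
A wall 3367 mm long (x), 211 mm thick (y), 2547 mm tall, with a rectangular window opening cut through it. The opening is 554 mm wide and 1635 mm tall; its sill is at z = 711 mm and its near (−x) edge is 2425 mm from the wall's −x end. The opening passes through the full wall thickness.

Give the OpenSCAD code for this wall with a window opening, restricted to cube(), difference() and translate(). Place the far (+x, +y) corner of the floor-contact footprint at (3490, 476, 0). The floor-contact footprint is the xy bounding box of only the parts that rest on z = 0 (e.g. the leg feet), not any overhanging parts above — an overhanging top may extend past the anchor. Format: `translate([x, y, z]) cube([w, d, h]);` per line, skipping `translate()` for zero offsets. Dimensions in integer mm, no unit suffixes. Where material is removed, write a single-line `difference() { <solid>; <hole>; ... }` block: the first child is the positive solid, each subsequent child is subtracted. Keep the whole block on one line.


difference() { translate([123, 265, 0]) cube([3367, 211, 2547]); translate([2548, 265, 711]) cube([554, 211, 1635]); }


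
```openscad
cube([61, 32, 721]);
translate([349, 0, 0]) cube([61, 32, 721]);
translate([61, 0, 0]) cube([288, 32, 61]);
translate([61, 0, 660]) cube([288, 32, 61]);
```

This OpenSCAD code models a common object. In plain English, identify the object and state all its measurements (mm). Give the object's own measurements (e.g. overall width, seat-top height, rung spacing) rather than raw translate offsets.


A rectangular picture frame lying in the x–z plane (depth along y). The opening is 288 mm wide (x) by 599 mm tall (z), surrounded by a border 61 mm wide on all four sides. The frame is 32 mm deep and is made of two full-height vertical stiles with two horizontal rails fitted between them.


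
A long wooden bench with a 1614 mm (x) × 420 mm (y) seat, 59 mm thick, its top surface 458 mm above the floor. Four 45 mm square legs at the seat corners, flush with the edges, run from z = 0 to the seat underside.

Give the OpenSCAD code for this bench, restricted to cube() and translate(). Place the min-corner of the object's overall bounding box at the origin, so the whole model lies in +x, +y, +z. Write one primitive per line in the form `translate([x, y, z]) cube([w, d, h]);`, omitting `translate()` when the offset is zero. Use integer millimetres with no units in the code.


// leg_h = 458 − 59 = 399
translate([0, 0, 399]) cube([1614, 420, 59]);
cube([45, 45, 399]);
translate([0, 375, 0]) cube([45, 45, 399]);
translate([1569, 0, 0]) cube([45, 45, 399]);
translate([1569, 375, 0]) cube([45, 45, 399]);


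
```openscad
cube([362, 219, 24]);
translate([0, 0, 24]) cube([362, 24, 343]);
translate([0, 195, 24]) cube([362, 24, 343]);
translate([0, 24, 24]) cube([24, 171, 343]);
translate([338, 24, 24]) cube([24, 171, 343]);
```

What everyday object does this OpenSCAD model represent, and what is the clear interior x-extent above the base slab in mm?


An open box. The internal width is 314 mm.

A 362×219 base slab with four walls standing on it — an open box. The base is 362 mm wide and the walls are 24 mm thick, so the internal width is 362 − 2 × 24 = 314 mm.


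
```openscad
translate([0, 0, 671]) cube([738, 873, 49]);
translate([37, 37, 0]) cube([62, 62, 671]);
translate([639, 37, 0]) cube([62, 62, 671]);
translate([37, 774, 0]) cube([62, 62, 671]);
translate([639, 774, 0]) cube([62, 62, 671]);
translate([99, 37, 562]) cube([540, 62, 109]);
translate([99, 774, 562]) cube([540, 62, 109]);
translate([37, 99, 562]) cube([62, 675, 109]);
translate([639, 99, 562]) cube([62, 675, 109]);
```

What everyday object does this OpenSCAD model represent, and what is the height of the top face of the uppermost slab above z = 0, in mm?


A table. The table height is 720 mm.

A 738×873×49 slab sits at z = 671 on four 62 mm square posts — a table. The top surface is at 671 + 49 = 720 mm.


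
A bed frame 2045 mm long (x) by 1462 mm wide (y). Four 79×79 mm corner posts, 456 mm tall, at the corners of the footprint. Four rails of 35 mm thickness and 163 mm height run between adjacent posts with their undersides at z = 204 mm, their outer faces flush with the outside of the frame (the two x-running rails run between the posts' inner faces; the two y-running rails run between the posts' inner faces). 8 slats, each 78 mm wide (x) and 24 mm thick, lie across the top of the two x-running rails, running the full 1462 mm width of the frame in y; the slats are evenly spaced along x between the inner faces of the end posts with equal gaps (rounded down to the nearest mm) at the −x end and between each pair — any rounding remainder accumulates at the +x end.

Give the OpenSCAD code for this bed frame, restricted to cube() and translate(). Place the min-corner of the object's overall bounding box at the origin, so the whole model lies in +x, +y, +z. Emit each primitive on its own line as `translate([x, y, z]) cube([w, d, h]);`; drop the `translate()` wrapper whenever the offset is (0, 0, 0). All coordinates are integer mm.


cube([79, 79, 456]);
translate([0, 1383, 0]) cube([79, 79, 456]);
translate([1966, 0, 0]) cube([79, 79, 456]);
translate([1966, 1383, 0]) cube([79, 79, 456]);
translate([79, 0, 204]) cube([1887, 35, 163]);
translate([79, 1427, 204]) cube([1887, 35, 163]);
translate([0, 79, 204]) cube([35, 1304, 163]);
translate([2010, 79, 204]) cube([35, 1304, 163]);
translate([219, 0, 367]) cube([78, 1462, 24]);
translate([437, 0, 367]) cube([78, 1462, 24]);
translate([655, 0, 367]) cube([78, 1462, 24]);
translate([873, 0, 367]) cube([78, 1462, 24]);
translate([1091, 0, 367]) cube([78, 1462, 24]);
translate([1309, 0, 367]) cube([78, 1462, 24]);
translate([1527, 0, 367]) cube([78, 1462, 24]);
translate([1745, 0, 367]) cube([78, 1462, 24]);


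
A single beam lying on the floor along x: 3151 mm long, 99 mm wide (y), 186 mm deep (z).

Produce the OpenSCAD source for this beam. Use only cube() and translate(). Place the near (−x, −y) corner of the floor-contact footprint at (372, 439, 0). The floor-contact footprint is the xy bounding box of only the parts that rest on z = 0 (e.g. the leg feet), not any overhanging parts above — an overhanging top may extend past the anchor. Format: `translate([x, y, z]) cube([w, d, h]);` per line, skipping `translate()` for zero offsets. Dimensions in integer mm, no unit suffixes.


translate([372, 439, 0]) cube([3151, 99, 186]);


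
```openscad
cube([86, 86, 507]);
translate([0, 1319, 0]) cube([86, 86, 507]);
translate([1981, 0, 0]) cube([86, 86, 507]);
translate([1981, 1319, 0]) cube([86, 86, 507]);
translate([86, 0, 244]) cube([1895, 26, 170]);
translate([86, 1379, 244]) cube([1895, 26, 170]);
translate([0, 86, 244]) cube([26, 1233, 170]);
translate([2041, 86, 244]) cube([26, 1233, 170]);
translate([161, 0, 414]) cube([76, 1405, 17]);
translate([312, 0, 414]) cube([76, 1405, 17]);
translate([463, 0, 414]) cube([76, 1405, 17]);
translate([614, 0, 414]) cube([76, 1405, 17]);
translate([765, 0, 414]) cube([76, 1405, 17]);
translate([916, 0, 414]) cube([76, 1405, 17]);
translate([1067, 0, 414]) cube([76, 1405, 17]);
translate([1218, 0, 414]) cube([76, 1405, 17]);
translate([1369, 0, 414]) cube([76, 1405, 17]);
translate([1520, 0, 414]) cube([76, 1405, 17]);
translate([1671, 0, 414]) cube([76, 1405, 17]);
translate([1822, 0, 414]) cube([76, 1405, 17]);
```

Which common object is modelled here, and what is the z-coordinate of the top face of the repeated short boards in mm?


A bed frame. The slat-top height is 431 mm.

Four posts, four rails, and a row of slats — a bed frame. Slats sit on the rails at z = 244 + 170 = 414; with slat thickness 17, the top is 431 mm.


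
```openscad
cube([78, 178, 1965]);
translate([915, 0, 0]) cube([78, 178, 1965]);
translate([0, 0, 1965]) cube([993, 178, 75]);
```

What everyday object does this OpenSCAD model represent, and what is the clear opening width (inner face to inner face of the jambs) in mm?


A door frame. The clear opening width is 837 mm.

Two 1965 mm tall posts with a header on top — a door frame. The left jamb is 78 mm wide at x = 0; the right jamb starts at x = 915. The clear opening is 915 − 78 = 837 mm.
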